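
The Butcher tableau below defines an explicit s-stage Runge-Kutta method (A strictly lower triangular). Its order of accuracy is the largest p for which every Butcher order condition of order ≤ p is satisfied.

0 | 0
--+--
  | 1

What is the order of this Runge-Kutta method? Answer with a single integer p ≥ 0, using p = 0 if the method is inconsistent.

b = (1)
c = (0)
Σ b_i: 1·1 = 1 ✓; 1 stage ⇒ order 1.

1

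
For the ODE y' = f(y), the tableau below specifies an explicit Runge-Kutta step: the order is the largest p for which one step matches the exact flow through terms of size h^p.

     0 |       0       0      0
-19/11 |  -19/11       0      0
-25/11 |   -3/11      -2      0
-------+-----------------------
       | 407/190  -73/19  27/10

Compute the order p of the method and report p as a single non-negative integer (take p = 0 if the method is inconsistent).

2

b = (407/190, -73/19, 27/10)
c = (0, -19/11, -25/11)
Ac = (0, 0, 38/11)
Σ b_i: 407/190·1 + (-73/19)·1 + 27/10·1 = 1 ✓
b·c: (-73/19)·(-19/11) + 27/10·(-25/11) = 1/2 ✓
b·c²: (-73/19)·361/121 + 27/10·625/121 = 601/242 ≠ 1/3 ⇒ order 2.
b·Ac: 27/10·38/11 = 513/55 ≠ 1/6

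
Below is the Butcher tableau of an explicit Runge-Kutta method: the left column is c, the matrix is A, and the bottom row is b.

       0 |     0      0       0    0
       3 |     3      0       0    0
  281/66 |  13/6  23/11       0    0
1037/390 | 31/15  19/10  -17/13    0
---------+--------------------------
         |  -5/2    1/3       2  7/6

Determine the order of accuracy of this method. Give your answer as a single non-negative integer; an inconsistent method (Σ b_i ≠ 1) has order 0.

1

b = (-5/2, 1/3, 2, 7/6)
c = (0, 3, 281/66, 1037/390)
Ac = (0, 0, 69/11, 284/2145)
Σ b_i: (-5/2)·1 + 1/3·1 + 2·1 + 7/6·1 = 1 ✓
b·c: 1/3·3 + 2·281/66 + 7/6·1037/390 = 324769/25740 ≠ 1/2 ⇒ order 1.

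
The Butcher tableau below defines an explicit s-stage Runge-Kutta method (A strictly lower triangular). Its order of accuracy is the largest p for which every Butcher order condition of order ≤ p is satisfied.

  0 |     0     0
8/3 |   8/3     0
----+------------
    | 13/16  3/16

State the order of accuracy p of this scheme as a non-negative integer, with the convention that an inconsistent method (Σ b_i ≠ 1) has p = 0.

b = (13/16, 3/16)
c = (0, 8/3)
Σ b_i: 13/16·1 + 3/16·1 = 1 ✓
b·c: 3/16·8/3 = 1/2 ✓; 2 stages ⇒ order 2.

2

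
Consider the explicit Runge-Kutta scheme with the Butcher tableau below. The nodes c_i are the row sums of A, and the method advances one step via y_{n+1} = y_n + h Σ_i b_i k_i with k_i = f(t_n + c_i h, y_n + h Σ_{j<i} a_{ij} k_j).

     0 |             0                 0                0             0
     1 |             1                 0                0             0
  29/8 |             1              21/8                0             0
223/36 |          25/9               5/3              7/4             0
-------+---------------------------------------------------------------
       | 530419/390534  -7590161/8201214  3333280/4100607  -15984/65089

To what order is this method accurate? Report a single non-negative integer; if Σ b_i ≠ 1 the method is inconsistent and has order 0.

b = (530419/390534, -7590161/8201214, 3333280/4100607, -15984/65089)
c = (0, 1, 29/8, 223/36)
Ac = (0, 0, 21/8, 769/96)
Σ b_i: 530419/390534·1 + (-7590161/8201214)·1 + 3333280/4100607·1 + (-15984/65089)·1 = 1 ✓
b·c: (-7590161/8201214)·1 + 3333280/4100607·29/8 + (-15984/65089)·223/36 = 1/2 ✓
b·c²: (-7590161/8201214)·1 + 3333280/4100607·841/64 + (-15984/65089)·49729/1296 = 1/3 ✓
b·Ac: 3333280/4100607·21/8 + (-15984/65089)·769/96 = 1/6 ✓
b·c³: (-7590161/8201214)·1 + 3333280/4100607·24389/512 + (-15984/65089)·11089567/46656 = -578502103/28118448 ≠ 1/4 ⇒ order 3.
b·(c∘Ac): 3333280/4100607·609/64 + (-15984/65089)·171487/3456 = -6951917/1562136 ≠ 1/8
b·Ac²: 3333280/4100607·21/8 + (-15984/65089)·18941/768 = -12255499/3124272 ≠ 1/12
b·A²c: (-15984/65089)·147/32 = -146853/130178 ≠ 1/24

3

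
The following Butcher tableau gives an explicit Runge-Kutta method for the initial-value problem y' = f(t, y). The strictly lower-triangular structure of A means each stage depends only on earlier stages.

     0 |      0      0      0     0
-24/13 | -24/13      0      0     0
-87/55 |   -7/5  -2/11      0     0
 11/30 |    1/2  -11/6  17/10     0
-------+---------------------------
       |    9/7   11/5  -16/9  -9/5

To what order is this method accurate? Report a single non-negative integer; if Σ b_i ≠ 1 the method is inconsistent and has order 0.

0

b = (9/7, 11/5, -16/9, -9/5)
c = (0, -24/13, -87/55, 11/30)
Ac = (0, 0, 48/143, 4973/7150)
Σ b_i: 9/7·1 + 11/5·1 + (-16/9)·1 + (-9/5)·1 = -29/315 ≠ 1 ⇒ order 0.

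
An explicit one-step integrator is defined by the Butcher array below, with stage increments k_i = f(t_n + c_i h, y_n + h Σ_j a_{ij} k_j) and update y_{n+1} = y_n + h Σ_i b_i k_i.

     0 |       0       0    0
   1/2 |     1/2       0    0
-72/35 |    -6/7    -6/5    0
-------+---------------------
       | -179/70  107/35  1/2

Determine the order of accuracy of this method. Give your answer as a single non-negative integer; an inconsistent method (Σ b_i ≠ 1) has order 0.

b = (-179/70, 107/35, 1/2)
c = (0, 1/2, -72/35)
Ac = (0, 0, -3/5)
Σ b_i: (-179/70)·1 + 107/35·1 + 1/2·1 = 1 ✓
b·c: 107/35·1/2 + 1/2·(-72/35) = 1/2 ✓
b·c²: 107/35·1/4 + 1/2·5184/1225 = 14113/4900 ≠ 1/3 ⇒ order 2.
b·Ac: 1/2·(-3/5) = -3/10 ≠ 1/6

2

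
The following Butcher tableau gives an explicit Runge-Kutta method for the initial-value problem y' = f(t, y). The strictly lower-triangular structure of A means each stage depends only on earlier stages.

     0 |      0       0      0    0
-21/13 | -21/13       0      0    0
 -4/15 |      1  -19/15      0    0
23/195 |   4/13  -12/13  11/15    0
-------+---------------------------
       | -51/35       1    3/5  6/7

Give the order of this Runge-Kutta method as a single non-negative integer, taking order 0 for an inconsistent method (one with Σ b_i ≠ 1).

1

b = (-51/35, 1, 3/5, 6/7)
c = (0, -21/13, -4/15, 23/195)
Ac = (0, 0, 133/65, 49264/38025)
Σ b_i: (-51/35)·1 + 1·1 + 3/5·1 + 6/7·1 = 1 ✓
b·c: 1·(-21/13) + 3/5·(-4/15) + 6/7·23/195 = -293/175 ≠ 1/2 ⇒ order 1.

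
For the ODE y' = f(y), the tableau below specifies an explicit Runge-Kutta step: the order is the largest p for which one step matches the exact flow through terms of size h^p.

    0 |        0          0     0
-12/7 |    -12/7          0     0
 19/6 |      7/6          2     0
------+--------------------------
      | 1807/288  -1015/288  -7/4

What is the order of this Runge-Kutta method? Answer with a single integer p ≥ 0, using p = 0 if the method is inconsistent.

b = (1807/288, -1015/288, -7/4)
c = (0, -12/7, 19/6)
Ac = (0, 0, -24/7)
Σ b_i: 1807/288·1 + (-1015/288)·1 + (-7/4)·1 = 1 ✓
b·c: (-1015/288)·(-12/7) + (-7/4)·19/6 = 1/2 ✓
b·c²: (-1015/288)·144/49 + (-7/4)·361/36 = -28129/1008 ≠ 1/3 ⇒ order 2.
b·Ac: (-7/4)·(-24/7) = 6 ≠ 1/6

2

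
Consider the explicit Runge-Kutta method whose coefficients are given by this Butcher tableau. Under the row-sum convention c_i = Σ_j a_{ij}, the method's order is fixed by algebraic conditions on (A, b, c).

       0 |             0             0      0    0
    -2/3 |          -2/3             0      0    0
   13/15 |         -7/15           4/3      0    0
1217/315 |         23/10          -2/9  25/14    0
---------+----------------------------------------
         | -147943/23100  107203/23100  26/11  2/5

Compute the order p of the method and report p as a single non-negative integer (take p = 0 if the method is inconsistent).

2

b = (-147943/23100, 107203/23100, 26/11, 2/5)
c = (0, -2/3, 13/15, 1217/315)
Ac = (0, 0, -8/9, 641/378)
Σ b_i: (-147943/23100)·1 + 107203/23100·1 + 26/11·1 + 2/5·1 = 1 ✓
b·c: 107203/23100·(-2/3) + 26/11·13/15 + 2/5·1217/315 = 1/2 ✓
b·c²: 107203/23100·4/9 + 26/11·169/225 + 2/5·1481089/99225 = 53529043/5457375 ≠ 1/3 ⇒ order 2.
b·Ac: 26/11·(-8/9) + 2/5·641/378 = -14789/10395 ≠ 1/6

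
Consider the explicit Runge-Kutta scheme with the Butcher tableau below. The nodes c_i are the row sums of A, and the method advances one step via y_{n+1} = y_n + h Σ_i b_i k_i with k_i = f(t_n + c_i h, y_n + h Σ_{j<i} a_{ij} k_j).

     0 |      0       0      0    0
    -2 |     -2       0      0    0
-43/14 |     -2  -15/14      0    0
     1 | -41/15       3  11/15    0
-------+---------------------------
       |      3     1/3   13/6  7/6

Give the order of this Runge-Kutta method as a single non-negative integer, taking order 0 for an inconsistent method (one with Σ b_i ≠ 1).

b = (3, 1/3, 13/6, 7/6)
c = (0, -2, -43/14, 1)
Ac = (0, 0, 15/7, -1733/210)
Σ b_i: 3·1 + 1/3·1 + 13/6·1 + 7/6·1 = 20/3 ≠ 1 ⇒ order 0.

0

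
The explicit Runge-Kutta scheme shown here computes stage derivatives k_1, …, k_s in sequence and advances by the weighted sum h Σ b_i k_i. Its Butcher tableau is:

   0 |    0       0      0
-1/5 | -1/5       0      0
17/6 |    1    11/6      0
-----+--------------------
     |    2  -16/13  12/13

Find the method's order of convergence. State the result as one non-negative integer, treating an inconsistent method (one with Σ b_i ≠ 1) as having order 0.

0

b = (2, -16/13, 12/13)
c = (0, -1/5, 17/6)
Ac = (0, 0, -11/30)
Σ b_i: 2·1 + (-16/13)·1 + 12/13·1 = 22/13 ≠ 1 ⇒ order 0.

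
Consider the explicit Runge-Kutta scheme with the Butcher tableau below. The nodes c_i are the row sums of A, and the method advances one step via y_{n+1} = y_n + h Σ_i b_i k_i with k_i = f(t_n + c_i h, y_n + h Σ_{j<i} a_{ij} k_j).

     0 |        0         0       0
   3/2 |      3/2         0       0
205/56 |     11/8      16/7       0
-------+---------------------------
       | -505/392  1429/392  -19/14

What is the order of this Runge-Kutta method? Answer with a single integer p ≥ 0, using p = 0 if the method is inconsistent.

b = (-505/392, 1429/392, -19/14)
c = (0, 3/2, 205/56)
Ac = (0, 0, 24/7)
Σ b_i: (-505/392)·1 + 1429/392·1 + (-19/14)·1 = 1 ✓
b·c: 1429/392·3/2 + (-19/14)·205/56 = 1/2 ✓
b·c²: 1429/392·9/4 + (-19/14)·42025/3136 = -438367/43904 ≠ 1/3 ⇒ order 2.
b·Ac: (-19/14)·24/7 = -228/49 ≠ 1/6

2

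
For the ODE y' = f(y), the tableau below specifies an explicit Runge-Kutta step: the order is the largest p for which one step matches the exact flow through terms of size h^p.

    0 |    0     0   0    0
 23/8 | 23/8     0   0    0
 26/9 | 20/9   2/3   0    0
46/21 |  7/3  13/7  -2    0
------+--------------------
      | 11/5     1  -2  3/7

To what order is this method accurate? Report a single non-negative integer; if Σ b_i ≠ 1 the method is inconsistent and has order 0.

b = (11/5, 1, -2, 3/7)
c = (0, 23/8, 26/9, 46/21)
Ac = (0, 0, 23/12, -221/504)
Σ b_i: 11/5·1 + 1·1 + (-2)·1 + 3/7·1 = 57/35 ≠ 1 ⇒ order 0.

0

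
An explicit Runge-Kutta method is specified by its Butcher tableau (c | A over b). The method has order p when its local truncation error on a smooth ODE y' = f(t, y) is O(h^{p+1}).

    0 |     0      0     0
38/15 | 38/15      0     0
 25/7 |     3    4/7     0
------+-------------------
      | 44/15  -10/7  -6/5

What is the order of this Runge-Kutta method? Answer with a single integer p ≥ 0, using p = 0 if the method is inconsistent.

0

b = (44/15, -10/7, -6/5)
c = (0, 38/15, 25/7)
Ac = (0, 0, 152/105)
Σ b_i: 44/15·1 + (-10/7)·1 + (-6/5)·1 = 32/105 ≠ 1 ⇒ order 0.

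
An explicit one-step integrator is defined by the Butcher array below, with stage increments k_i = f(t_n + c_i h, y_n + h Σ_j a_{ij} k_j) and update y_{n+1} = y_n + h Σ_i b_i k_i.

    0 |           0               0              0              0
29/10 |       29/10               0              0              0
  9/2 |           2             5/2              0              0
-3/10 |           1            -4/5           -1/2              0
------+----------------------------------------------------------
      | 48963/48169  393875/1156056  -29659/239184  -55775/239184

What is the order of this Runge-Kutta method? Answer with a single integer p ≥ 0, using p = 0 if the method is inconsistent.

3

b = (48963/48169, 393875/1156056, -29659/239184, -55775/239184)
c = (0, 29/10, 9/2, -3/10)
Ac = (0, 0, 29/4, -457/100)
Σ b_i: 48963/48169·1 + 393875/1156056·1 + (-29659/239184)·1 + (-55775/239184)·1 = 1 ✓
b·c: 393875/1156056·29/10 + (-29659/239184)·9/2 + (-55775/239184)·(-3/10) = 1/2 ✓
b·c²: 393875/1156056·841/100 + (-29659/239184)·81/4 + (-55775/239184)·9/100 = 1/3 ✓
b·Ac: (-29659/239184)·29/4 + (-55775/239184)·(-457/100) = 1/6 ✓
b·c³: 393875/1156056·24389/1000 + (-29659/239184)·729/8 + (-55775/239184)·(-27/1000) = -594731/199320 ≠ 1/4 ⇒ order 3.
b·(c∘Ac): (-29659/239184)·261/8 + (-55775/239184)·1371/1000 = -870077/199320 ≠ 1/8
b·Ac²: (-29659/239184)·841/40 + (-55775/239184)·(-16853/1000) = 263663/199320 ≠ 1/12
b·A²c: (-55775/239184)·(-29/8) = 1617475/1913472 ≠ 1/24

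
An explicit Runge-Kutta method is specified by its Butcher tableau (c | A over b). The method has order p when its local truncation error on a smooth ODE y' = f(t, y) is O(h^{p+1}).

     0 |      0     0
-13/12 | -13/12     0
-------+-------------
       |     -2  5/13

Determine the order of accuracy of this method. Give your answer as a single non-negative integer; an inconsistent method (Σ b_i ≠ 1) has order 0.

b = (-2, 5/13)
c = (0, -13/12)
Σ b_i: (-2)·1 + 5/13·1 = -21/13 ≠ 1 ⇒ order 0.

0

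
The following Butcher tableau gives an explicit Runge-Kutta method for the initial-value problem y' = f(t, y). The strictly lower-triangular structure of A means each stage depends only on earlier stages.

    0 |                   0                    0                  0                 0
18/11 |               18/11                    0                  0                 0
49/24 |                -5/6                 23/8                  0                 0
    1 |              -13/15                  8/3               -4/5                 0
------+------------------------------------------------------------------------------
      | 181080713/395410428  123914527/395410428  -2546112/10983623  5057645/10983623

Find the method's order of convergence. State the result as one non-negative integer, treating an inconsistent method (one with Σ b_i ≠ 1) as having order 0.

b = (181080713/395410428, 123914527/395410428, -2546112/10983623, 5057645/10983623)
c = (0, 18/11, 49/24, 1)
Ac = (0, 0, 207/44, 901/330)
Σ b_i: 181080713/395410428·1 + 123914527/395410428·1 + (-2546112/10983623)·1 + 5057645/10983623·1 = 1 ✓
b·c: 123914527/395410428·18/11 + (-2546112/10983623)·49/24 + 5057645/10983623·1 = 1/2 ✓
b·c²: 123914527/395410428·324/121 + (-2546112/10983623)·2401/576 + 5057645/10983623·1 = 1/3 ✓
b·Ac: (-2546112/10983623)·207/44 + 5057645/10983623·901/330 = 1/6 ✓
b·c³: 123914527/395410428·5832/1331 + (-2546112/10983623)·117649/13824 + 5057645/10983623·1 = -172995953/1242718488 ≠ 1/4 ⇒ order 3.
b·(c∘Ac): (-2546112/10983623)·3381/352 + 5057645/10983623·901/330 = -702688247/724919118 ≠ 1/8
b·Ac²: (-2546112/10983623)·1863/242 + 5057645/10983623·331559/87120 = -79788773/2485436976 ≠ 1/12
b·A²c: 5057645/10983623·(-207/55) = -209386503/120819853 ≠ 1/24

3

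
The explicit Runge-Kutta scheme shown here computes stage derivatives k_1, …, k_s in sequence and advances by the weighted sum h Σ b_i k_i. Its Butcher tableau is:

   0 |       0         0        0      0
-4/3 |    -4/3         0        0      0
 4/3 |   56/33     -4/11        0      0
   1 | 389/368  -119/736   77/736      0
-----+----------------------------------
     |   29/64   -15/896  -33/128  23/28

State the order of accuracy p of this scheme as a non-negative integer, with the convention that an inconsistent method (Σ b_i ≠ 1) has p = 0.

4

b = (29/64, -15/896, -33/128, 23/28)
c = (0, -4/3, 4/3, 1)
Ac = (0, 0, 16/33, 49/138)
Σ b_i: 29/64·1 + (-15/896)·1 + (-33/128)·1 + 23/28·1 = 1 ✓
b·c: (-15/896)·(-4/3) + (-33/128)·4/3 + 23/28·1 = 1/2 ✓
b·c²: (-15/896)·16/9 + (-33/128)·16/9 + 23/28·1 = 1/3 ✓
b·Ac: (-33/128)·16/33 + 23/28·49/138 = 1/6 ✓
b·c³: (-15/896)·(-64/27) + (-33/128)·64/27 + 23/28·1 = 1/4 ✓
b·(c∘Ac): (-33/128)·64/99 + 23/28·49/138 = 1/8 ✓
b·Ac²: (-33/128)·(-64/99) + 23/28·(-7/69) = 1/12 ✓
b·A²c: 23/28·7/138 = 1/24 ✓; 4 stages ⇒ order 4.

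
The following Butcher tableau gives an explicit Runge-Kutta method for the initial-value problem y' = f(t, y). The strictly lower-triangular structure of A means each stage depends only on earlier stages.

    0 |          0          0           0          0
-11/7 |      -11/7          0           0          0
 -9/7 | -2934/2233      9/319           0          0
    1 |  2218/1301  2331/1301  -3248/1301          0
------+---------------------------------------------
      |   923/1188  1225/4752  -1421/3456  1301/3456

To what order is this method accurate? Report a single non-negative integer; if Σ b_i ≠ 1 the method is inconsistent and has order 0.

4

b = (923/1188, 1225/4752, -1421/3456, 1301/3456)
c = (0, -11/7, -9/7, 1)
Ac = (0, 0, -9/203, 513/1301)
Σ b_i: 923/1188·1 + 1225/4752·1 + (-1421/3456)·1 + 1301/3456·1 = 1 ✓
b·c: 1225/4752·(-11/7) + (-1421/3456)·(-9/7) + 1301/3456·1 = 1/2 ✓
b·c²: 1225/4752·121/49 + (-1421/3456)·81/49 + 1301/3456·1 = 1/3 ✓
b·Ac: (-1421/3456)·(-9/203) + 1301/3456·513/1301 = 1/6 ✓
b·c³: 1225/4752·(-1331/343) + (-1421/3456)·(-729/343) + 1301/3456·1 = 1/4 ✓
b·(c∘Ac): (-1421/3456)·81/1421 + 1301/3456·513/1301 = 1/8 ✓
b·Ac²: (-1421/3456)·99/1421 + 1301/3456·387/1301 = 1/12 ✓
b·A²c: 1301/3456·144/1301 = 1/24 ✓; 4 stages ⇒ order 4.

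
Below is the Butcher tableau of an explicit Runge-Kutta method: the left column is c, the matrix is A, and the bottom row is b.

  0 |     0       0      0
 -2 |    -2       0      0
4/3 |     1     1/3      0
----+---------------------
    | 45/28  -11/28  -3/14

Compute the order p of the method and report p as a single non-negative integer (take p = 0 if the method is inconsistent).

2

b = (45/28, -11/28, -3/14)
c = (0, -2, 4/3)
Ac = (0, 0, -2/3)
Σ b_i: 45/28·1 + (-11/28)·1 + (-3/14)·1 = 1 ✓
b·c: (-11/28)·(-2) + (-3/14)·4/3 = 1/2 ✓
b·c²: (-11/28)·4 + (-3/14)·16/9 = -41/21 ≠ 1/3 ⇒ order 2.
b·Ac: (-3/14)·(-2/3) = 1/7 ≠ 1/6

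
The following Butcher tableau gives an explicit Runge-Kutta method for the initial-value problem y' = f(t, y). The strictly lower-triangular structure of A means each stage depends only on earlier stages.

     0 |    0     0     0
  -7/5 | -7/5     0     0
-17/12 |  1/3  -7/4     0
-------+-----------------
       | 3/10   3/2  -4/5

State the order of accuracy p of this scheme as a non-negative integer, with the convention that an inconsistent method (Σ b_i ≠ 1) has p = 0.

b = (3/10, 3/2, -4/5)
c = (0, -7/5, -17/12)
Ac = (0, 0, 49/20)
Σ b_i: 3/10·1 + 3/2·1 + (-4/5)·1 = 1 ✓
b·c: 3/2·(-7/5) + (-4/5)·(-17/12) = -29/30 ≠ 1/2 ⇒ order 1.

1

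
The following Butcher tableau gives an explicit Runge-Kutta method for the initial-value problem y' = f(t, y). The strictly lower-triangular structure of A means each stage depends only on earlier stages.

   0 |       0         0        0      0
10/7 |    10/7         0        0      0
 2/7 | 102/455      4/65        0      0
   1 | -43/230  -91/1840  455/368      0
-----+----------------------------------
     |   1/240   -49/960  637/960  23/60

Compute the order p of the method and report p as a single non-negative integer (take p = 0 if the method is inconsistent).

4

b = (1/240, -49/960, 637/960, 23/60)
c = (0, 10/7, 2/7, 1)
Ac = (0, 0, 8/91, 13/46)
Σ b_i: 1/240·1 + (-49/960)·1 + 637/960·1 + 23/60·1 = 1 ✓
b·c: (-49/960)·10/7 + 637/960·2/7 + 23/60·1 = 1/2 ✓
b·c²: (-49/960)·100/49 + 637/960·4/49 + 23/60·1 = 1/3 ✓
b·Ac: 637/960·8/91 + 23/60·13/46 = 1/6 ✓
b·c³: (-49/960)·1000/343 + 637/960·8/343 + 23/60·1 = 1/4 ✓
b·(c∘Ac): 637/960·16/637 + 23/60·13/46 = 1/8 ✓
b·Ac²: 637/960·80/637 = 1/12 ✓
b·A²c: 23/60·5/46 = 1/24 ✓; 4 stages ⇒ order 4.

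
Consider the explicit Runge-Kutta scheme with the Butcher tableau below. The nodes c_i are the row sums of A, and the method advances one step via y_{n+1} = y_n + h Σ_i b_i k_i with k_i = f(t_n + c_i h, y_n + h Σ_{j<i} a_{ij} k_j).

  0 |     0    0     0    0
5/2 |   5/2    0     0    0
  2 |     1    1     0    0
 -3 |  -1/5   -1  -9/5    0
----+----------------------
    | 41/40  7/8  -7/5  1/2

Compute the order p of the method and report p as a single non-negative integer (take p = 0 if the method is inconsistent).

b = (41/40, 7/8, -7/5, 1/2)
c = (0, 5/2, 2, -3)
Ac = (0, 0, 5/2, -61/10)
Σ b_i: 41/40·1 + 7/8·1 + (-7/5)·1 + 1/2·1 = 1 ✓
b·c: 7/8·5/2 + (-7/5)·2 + 1/2·(-3) = -169/80 ≠ 1/2 ⇒ order 1.

1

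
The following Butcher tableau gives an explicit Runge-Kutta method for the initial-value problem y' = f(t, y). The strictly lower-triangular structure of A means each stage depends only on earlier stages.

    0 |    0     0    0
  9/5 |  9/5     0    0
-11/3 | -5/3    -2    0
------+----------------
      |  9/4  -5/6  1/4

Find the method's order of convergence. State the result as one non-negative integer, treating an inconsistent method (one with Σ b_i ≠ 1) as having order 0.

b = (9/4, -5/6, 1/4)
c = (0, 9/5, -11/3)
Ac = (0, 0, -18/5)
Σ b_i: 9/4·1 + (-5/6)·1 + 1/4·1 = 5/3 ≠ 1 ⇒ order 0.

0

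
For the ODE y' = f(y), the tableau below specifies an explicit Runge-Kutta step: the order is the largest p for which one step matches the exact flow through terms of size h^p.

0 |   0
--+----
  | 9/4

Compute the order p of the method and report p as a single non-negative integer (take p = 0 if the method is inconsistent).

0

b = (9/4)
c = (0)
Σ b_i: 9/4·1 = 9/4 ≠ 1 ⇒ order 0.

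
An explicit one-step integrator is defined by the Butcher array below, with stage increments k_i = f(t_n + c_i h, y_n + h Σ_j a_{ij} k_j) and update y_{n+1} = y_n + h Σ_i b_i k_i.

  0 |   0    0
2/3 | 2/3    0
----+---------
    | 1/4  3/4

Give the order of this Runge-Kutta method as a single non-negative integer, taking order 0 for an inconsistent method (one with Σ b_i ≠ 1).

b = (1/4, 3/4)
c = (0, 2/3)
Σ b_i: 1/4·1 + 3/4·1 = 1 ✓
b·c: 3/4·2/3 = 1/2 ✓; 2 stages ⇒ order 2.

2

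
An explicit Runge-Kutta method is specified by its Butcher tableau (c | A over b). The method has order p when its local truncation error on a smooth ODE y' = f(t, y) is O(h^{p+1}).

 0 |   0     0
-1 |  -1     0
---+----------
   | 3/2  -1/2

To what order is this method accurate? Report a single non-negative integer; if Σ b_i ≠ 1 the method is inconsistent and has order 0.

2

b = (3/2, -1/2)
c = (0, -1)
Σ b_i: 3/2·1 + (-1/2)·1 = 1 ✓
b·c: (-1/2)·(-1) = 1/2 ✓; 2 stages ⇒ order 2.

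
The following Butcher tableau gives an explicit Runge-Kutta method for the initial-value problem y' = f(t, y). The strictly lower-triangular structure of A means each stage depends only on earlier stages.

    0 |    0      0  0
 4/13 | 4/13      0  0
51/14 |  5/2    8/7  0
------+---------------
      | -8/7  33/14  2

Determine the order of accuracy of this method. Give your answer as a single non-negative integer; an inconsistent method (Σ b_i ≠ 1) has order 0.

0

b = (-8/7, 33/14, 2)
c = (0, 4/13, 51/14)
Ac = (0, 0, 32/91)
Σ b_i: (-8/7)·1 + 33/14·1 + 2·1 = 45/14 ≠ 1 ⇒ order 0.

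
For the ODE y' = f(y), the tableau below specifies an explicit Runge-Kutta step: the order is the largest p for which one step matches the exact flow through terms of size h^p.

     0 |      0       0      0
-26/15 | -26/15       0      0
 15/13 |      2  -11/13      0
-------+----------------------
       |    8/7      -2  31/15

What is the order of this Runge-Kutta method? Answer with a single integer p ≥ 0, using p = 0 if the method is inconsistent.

b = (8/7, -2, 31/15)
c = (0, -26/15, 15/13)
Ac = (0, 0, 22/15)
Σ b_i: 8/7·1 + (-2)·1 + 31/15·1 = 127/105 ≠ 1 ⇒ order 0.

0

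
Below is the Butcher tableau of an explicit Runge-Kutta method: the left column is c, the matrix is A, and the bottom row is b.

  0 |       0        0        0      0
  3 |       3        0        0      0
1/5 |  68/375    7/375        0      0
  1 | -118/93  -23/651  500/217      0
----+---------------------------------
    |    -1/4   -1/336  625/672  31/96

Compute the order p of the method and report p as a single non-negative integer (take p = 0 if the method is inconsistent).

4

b = (-1/4, -1/336, 625/672, 31/96)
c = (0, 3, 1/5, 1)
Ac = (0, 0, 7/125, 11/31)
Σ b_i: (-1/4)·1 + (-1/336)·1 + 625/672·1 + 31/96·1 = 1 ✓
b·c: (-1/336)·3 + 625/672·1/5 + 31/96·1 = 1/2 ✓
b·c²: (-1/336)·9 + 625/672·1/25 + 31/96·1 = 1/3 ✓
b·Ac: 625/672·7/125 + 31/96·11/31 = 1/6 ✓
b·c³: (-1/336)·27 + 625/672·1/125 + 31/96·1 = 1/4 ✓
b·(c∘Ac): 625/672·7/625 + 31/96·11/31 = 1/8 ✓
b·Ac²: 625/672·21/125 + 31/96·(-7/31) = 1/12 ✓
b·A²c: 31/96·4/31 = 1/24 ✓; 4 stages ⇒ order 4.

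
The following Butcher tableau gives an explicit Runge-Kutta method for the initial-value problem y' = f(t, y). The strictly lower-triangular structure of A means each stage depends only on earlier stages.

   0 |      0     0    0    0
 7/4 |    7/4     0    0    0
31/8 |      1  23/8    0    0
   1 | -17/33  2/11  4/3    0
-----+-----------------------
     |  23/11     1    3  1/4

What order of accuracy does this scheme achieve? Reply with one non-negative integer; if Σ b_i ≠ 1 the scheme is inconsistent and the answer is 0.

0

b = (23/11, 1, 3, 1/4)
c = (0, 7/4, 31/8, 1)
Ac = (0, 0, 161/32, 181/33)
Σ b_i: 23/11·1 + 1·1 + 3·1 + 1/4·1 = 279/44 ≠ 1 ⇒ order 0.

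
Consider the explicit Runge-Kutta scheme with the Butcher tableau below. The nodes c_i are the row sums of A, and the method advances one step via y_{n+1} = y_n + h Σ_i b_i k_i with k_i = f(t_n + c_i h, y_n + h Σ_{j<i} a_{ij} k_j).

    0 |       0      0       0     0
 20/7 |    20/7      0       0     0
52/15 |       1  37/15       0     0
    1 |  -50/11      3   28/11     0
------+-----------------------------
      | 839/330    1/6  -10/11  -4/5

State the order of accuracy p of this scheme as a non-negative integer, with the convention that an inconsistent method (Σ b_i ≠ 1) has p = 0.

1

b = (839/330, 1/6, -10/11, -4/5)
c = (0, 20/7, 52/15, 1)
Ac = (0, 0, 148/21, 20092/1155)
Σ b_i: 839/330·1 + 1/6·1 + (-10/11)·1 + (-4/5)·1 = 1 ✓
b·c: 1/6·20/7 + (-10/11)·52/15 + (-4/5)·1 = -1338/385 ≠ 1/2 ⇒ order 1.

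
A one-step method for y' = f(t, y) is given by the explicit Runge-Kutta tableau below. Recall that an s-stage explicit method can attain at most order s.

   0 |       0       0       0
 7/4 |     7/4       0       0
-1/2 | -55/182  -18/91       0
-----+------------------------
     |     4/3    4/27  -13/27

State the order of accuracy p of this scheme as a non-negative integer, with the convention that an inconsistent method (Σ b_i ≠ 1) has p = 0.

b = (4/3, 4/27, -13/27)
c = (0, 7/4, -1/2)
Ac = (0, 0, -9/26)
Σ b_i: 4/3·1 + 4/27·1 + (-13/27)·1 = 1 ✓
b·c: 4/27·7/4 + (-13/27)·(-1/2) = 1/2 ✓
b·c²: 4/27·49/16 + (-13/27)·1/4 = 1/3 ✓
b·Ac: (-13/27)·(-9/26) = 1/6 ✓; 3 stages ⇒ order 3.

3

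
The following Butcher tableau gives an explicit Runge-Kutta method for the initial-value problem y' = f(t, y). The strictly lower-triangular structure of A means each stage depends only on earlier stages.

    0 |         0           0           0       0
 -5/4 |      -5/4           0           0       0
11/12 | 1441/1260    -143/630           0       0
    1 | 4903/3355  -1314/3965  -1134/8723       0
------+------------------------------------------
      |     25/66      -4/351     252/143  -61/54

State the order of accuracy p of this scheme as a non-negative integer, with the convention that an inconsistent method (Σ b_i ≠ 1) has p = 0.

b = (25/66, -4/351, 252/143, -61/54)
c = (0, -5/4, 11/12, 1)
Ac = (0, 0, 143/504, 18/61)
Σ b_i: 25/66·1 + (-4/351)·1 + 252/143·1 + (-61/54)·1 = 1 ✓
b·c: (-4/351)·(-5/4) + 252/143·11/12 + (-61/54)·1 = 1/2 ✓
b·c²: (-4/351)·25/16 + 252/143·121/144 + (-61/54)·1 = 1/3 ✓
b·Ac: 252/143·143/504 + (-61/54)·18/61 = 1/6 ✓
b·c³: (-4/351)·(-125/64) + 252/143·1331/1728 + (-61/54)·1 = 1/4 ✓
b·(c∘Ac): 252/143·1573/6048 + (-61/54)·18/61 = 1/8 ✓
b·Ac²: 252/143·(-715/2016) + (-61/54)·(-153/244) = 1/12 ✓
b·A²c: (-61/54)·(-9/244) = 1/24 ✓; 4 stages ⇒ order 4.

4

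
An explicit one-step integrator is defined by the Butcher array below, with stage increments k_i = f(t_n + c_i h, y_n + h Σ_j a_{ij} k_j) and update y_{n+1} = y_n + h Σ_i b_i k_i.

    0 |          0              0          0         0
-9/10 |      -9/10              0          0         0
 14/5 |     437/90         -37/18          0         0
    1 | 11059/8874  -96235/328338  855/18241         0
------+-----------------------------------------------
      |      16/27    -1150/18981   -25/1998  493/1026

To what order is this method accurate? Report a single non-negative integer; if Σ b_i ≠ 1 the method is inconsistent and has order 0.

4

b = (16/27, -1150/18981, -25/1998, 493/1026)
c = (0, -9/10, 14/5, 1)
Ac = (0, 0, 37/20, 779/1972)
Σ b_i: 16/27·1 + (-1150/18981)·1 + (-25/1998)·1 + 493/1026·1 = 1 ✓
b·c: (-1150/18981)·(-9/10) + (-25/1998)·14/5 + 493/1026·1 = 1/2 ✓
b·c²: (-1150/18981)·81/100 + (-25/1998)·196/25 + 493/1026·1 = 1/3 ✓
b·Ac: (-25/1998)·37/20 + 493/1026·779/1972 = 1/6 ✓
b·c³: (-1150/18981)·(-729/1000) + (-25/1998)·2744/125 + 493/1026·1 = 1/4 ✓
b·(c∘Ac): (-25/1998)·259/50 + 493/1026·779/1972 = 1/8 ✓
b·Ac²: (-25/1998)·(-333/200) + 493/1026·513/3944 = 1/12 ✓
b·A²c: 493/1026·171/1972 = 1/24 ✓; 4 stages ⇒ order 4.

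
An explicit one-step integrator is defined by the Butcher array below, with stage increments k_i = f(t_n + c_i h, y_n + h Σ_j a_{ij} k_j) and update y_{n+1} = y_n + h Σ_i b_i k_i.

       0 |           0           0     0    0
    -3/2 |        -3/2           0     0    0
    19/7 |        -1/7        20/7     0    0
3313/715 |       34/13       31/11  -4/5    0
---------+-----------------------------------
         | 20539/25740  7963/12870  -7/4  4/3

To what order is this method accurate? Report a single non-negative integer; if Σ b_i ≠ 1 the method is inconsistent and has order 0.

2

b = (20539/25740, 7963/12870, -7/4, 4/3)
c = (0, -3/2, 19/7, 3313/715)
Ac = (0, 0, -30/7, -4927/770)
Σ b_i: 20539/25740·1 + 7963/12870·1 + (-7/4)·1 + 4/3·1 = 1 ✓
b·c: 7963/12870·(-3/2) + (-7/4)·19/7 + 4/3·3313/715 = 1/2 ✓
b·c²: 7963/12870·9/4 + (-7/4)·361/49 + 4/3·10975969/511225 = 1470868151/85885800 ≠ 1/3 ⇒ order 2.
b·Ac: (-7/4)·(-30/7) + 4/3·(-4927/770) = -2383/2310 ≠ 1/6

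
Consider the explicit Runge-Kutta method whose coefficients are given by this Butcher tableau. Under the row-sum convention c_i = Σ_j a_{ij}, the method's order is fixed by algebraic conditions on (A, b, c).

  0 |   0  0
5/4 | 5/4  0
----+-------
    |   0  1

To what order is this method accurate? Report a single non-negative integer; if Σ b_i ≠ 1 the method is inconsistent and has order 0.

b = (0, 1)
c = (0, 5/4)
Σ b_i: 1·1 = 1 ✓
b·c: 1·5/4 = 5/4 ≠ 1/2 ⇒ order 1.

1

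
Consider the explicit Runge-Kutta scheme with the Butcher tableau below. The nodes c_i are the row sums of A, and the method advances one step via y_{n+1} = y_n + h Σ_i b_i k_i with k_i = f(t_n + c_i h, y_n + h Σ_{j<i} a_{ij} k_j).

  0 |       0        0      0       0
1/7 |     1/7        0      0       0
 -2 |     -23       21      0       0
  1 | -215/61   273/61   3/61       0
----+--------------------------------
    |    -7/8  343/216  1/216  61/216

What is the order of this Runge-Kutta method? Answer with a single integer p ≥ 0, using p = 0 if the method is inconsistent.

4

b = (-7/8, 343/216, 1/216, 61/216)
c = (0, 1/7, -2, 1)
Ac = (0, 0, 3, 33/61)
Σ b_i: (-7/8)·1 + 343/216·1 + 1/216·1 + 61/216·1 = 1 ✓
b·c: 343/216·1/7 + 1/216·(-2) + 61/216·1 = 1/2 ✓
b·c²: 343/216·1/49 + 1/216·4 + 61/216·1 = 1/3 ✓
b·Ac: 1/216·3 + 61/216·33/61 = 1/6 ✓
b·c³: 343/216·1/343 + 1/216·(-8) + 61/216·1 = 1/4 ✓
b·(c∘Ac): 1/216·(-6) + 61/216·33/61 = 1/8 ✓
b·Ac²: 1/216·3/7 + 61/216·123/427 = 1/12 ✓
b·A²c: 61/216·9/61 = 1/24 ✓; 4 stages ⇒ order 4.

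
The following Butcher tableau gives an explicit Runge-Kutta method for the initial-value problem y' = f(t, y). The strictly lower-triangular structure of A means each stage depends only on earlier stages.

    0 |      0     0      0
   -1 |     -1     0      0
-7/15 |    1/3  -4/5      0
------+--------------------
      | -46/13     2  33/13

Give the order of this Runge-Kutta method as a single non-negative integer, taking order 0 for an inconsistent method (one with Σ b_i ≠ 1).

1

b = (-46/13, 2, 33/13)
c = (0, -1, -7/15)
Ac = (0, 0, 4/5)
Σ b_i: (-46/13)·1 + 2·1 + 33/13·1 = 1 ✓
b·c: 2·(-1) + 33/13·(-7/15) = -207/65 ≠ 1/2 ⇒ order 1.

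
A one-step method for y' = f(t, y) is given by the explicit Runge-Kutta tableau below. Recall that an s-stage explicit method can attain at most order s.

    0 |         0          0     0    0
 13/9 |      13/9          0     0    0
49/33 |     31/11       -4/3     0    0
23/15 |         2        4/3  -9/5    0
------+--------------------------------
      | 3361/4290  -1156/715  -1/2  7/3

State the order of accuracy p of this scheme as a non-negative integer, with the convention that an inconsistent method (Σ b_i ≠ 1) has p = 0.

b = (3361/4290, -1156/715, -1/2, 7/3)
c = (0, 13/9, 49/33, 23/15)
Ac = (0, 0, -52/27, -1109/1485)
Σ b_i: 3361/4290·1 + (-1156/715)·1 + (-1/2)·1 + 7/3·1 = 1 ✓
b·c: (-1156/715)·13/9 + (-1/2)·49/33 + 7/3·23/15 = 1/2 ✓
b·c²: (-1156/715)·169/81 + (-1/2)·2401/1089 + 7/3·529/225 = 495073/490050 ≠ 1/3 ⇒ order 2.
b·Ac: (-1/2)·(-52/27) + 7/3·(-1109/1485) = -3473/4455 ≠ 1/6

2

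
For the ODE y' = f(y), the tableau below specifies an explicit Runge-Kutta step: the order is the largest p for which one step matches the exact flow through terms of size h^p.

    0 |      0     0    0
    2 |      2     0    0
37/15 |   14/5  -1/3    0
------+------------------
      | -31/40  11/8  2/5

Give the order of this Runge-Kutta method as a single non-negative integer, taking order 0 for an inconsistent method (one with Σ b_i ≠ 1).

1

b = (-31/40, 11/8, 2/5)
c = (0, 2, 37/15)
Ac = (0, 0, -2/3)
Σ b_i: (-31/40)·1 + 11/8·1 + 2/5·1 = 1 ✓
b·c: 11/8·2 + 2/5·37/15 = 1121/300 ≠ 1/2 ⇒ order 1.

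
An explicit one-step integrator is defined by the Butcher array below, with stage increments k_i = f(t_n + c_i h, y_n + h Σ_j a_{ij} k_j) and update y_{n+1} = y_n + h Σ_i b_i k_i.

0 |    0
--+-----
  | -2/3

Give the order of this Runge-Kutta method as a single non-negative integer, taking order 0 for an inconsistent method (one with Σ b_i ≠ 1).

0

b = (-2/3)
c = (0)
Σ b_i: (-2/3)·1 = -2/3 ≠ 1 ⇒ order 0.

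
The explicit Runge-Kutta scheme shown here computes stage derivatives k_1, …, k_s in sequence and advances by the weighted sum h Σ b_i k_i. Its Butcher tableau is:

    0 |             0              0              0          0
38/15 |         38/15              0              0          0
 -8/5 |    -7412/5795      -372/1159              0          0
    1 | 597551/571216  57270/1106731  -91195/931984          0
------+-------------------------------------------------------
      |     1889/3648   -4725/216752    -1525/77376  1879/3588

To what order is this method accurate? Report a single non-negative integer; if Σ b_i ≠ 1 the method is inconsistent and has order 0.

b = (1889/3648, -4725/216752, -1525/77376, 1879/3588)
c = (0, 38/15, -8/5, 1)
Ac = (0, 0, -248/305, 1081/3758)
Σ b_i: 1889/3648·1 + (-4725/216752)·1 + (-1525/77376)·1 + 1879/3588·1 = 1 ✓
b·c: (-4725/216752)·38/15 + (-1525/77376)·(-8/5) + 1879/3588·1 = 1/2 ✓
b·c²: (-4725/216752)·1444/225 + (-1525/77376)·64/25 + 1879/3588·1 = 1/3 ✓
b·Ac: (-1525/77376)·(-248/305) + 1879/3588·1081/3758 = 1/6 ✓
b·c³: (-4725/216752)·54872/3375 + (-1525/77376)·(-512/125) + 1879/3588·1 = 1/4 ✓
b·(c∘Ac): (-1525/77376)·1984/1525 + 1879/3588·1081/3758 = 1/8 ✓
b·Ac²: (-1525/77376)·(-9424/4575) + 1879/3588·460/5637 = 1/12 ✓
b·A²c: 1879/3588·299/3758 = 1/24 ✓; 4 stages ⇒ order 4.

4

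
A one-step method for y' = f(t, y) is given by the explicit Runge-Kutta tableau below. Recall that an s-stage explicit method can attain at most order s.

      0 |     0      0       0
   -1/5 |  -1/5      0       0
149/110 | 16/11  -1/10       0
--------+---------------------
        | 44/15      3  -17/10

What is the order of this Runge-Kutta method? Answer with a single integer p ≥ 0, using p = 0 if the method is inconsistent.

b = (44/15, 3, -17/10)
c = (0, -1/5, 149/110)
Ac = (0, 0, 1/50)
Σ b_i: 44/15·1 + 3·1 + (-17/10)·1 = 127/30 ≠ 1 ⇒ order 0.

0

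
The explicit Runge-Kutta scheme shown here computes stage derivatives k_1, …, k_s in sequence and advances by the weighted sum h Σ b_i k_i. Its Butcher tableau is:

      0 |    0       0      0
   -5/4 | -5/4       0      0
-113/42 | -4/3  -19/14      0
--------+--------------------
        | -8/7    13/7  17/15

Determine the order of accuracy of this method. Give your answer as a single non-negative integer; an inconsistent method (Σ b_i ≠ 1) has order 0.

0

b = (-8/7, 13/7, 17/15)
c = (0, -5/4, -113/42)
Ac = (0, 0, 95/56)
Σ b_i: (-8/7)·1 + 13/7·1 + 17/15·1 = 194/105 ≠ 1 ⇒ order 0.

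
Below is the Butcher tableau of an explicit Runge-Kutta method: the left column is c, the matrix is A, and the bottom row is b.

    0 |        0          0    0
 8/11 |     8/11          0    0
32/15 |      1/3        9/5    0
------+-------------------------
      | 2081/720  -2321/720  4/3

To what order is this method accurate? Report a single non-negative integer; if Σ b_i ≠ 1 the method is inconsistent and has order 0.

2

b = (2081/720, -2321/720, 4/3)
c = (0, 8/11, 32/15)
Ac = (0, 0, 72/55)
Σ b_i: 2081/720·1 + (-2321/720)·1 + 4/3·1 = 1 ✓
b·c: (-2321/720)·8/11 + 4/3·32/15 = 1/2 ✓
b·c²: (-2321/720)·64/121 + 4/3·1024/225 = 32396/7425 ≠ 1/3 ⇒ order 2.
b·Ac: 4/3·72/55 = 96/55 ≠ 1/6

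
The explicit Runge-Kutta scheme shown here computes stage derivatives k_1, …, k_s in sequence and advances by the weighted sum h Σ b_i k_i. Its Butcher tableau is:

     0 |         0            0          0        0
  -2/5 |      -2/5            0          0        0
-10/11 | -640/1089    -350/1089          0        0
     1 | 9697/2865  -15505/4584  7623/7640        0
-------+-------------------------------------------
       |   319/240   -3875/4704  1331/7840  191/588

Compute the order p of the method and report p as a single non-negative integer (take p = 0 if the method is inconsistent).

4

b = (319/240, -3875/4704, 1331/7840, 191/588)
c = (0, -2/5, -10/11, 1)
Ac = (0, 0, 140/1089, 511/1146)
Σ b_i: 319/240·1 + (-3875/4704)·1 + 1331/7840·1 + 191/588·1 = 1 ✓
b·c: (-3875/4704)·(-2/5) + 1331/7840·(-10/11) + 191/588·1 = 1/2 ✓
b·c²: (-3875/4704)·4/25 + 1331/7840·100/121 + 191/588·1 = 1/3 ✓
b·Ac: 1331/7840·140/1089 + 191/588·511/1146 = 1/6 ✓
b·c³: (-3875/4704)·(-8/125) + 1331/7840·(-1000/1331) + 191/588·1 = 1/4 ✓
b·(c∘Ac): 1331/7840·(-1400/11979) + 191/588·511/1146 = 1/8 ✓
b·Ac²: 1331/7840·(-56/1089) + 191/588·812/2865 = 1/12 ✓
b·A²c: 191/588·49/382 = 1/24 ✓; 4 stages ⇒ order 4.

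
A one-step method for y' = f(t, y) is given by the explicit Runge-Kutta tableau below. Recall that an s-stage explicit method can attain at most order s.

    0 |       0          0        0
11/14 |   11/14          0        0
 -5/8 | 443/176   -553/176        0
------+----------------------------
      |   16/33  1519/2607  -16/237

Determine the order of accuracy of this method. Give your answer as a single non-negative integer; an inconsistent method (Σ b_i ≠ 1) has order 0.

b = (16/33, 1519/2607, -16/237)
c = (0, 11/14, -5/8)
Ac = (0, 0, -79/32)
Σ b_i: 16/33·1 + 1519/2607·1 + (-16/237)·1 = 1 ✓
b·c: 1519/2607·11/14 + (-16/237)·(-5/8) = 1/2 ✓
b·c²: 1519/2607·121/196 + (-16/237)·25/64 = 1/3 ✓
b·Ac: (-16/237)·(-79/32) = 1/6 ✓; 3 stages ⇒ order 3.

3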